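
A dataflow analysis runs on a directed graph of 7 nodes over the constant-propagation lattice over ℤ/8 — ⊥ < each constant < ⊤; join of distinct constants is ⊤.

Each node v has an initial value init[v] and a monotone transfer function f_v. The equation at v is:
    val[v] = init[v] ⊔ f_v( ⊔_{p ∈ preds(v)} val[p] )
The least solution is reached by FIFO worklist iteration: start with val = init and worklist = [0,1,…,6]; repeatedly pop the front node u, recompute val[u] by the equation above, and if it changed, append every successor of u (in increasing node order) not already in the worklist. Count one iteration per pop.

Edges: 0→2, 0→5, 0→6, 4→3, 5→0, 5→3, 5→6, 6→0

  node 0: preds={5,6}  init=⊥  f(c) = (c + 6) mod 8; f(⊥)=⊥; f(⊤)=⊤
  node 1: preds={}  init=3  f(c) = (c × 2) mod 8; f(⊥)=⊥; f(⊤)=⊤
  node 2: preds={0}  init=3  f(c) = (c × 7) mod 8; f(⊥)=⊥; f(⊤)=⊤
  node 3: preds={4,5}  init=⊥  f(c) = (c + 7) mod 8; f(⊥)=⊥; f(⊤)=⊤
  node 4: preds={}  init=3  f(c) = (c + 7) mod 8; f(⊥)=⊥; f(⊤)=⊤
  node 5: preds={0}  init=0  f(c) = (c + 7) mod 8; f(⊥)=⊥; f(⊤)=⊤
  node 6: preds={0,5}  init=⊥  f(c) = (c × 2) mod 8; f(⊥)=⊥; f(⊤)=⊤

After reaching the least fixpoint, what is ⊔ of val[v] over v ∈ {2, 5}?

⊤

Trace (12 dequeues):
  [1] u=0 | in 0 | out 6 | prev ⊥ | push {}
  [2] u=1 | in ⊥ | out 3 | ==
  [3] u=2 | in 6 | out ⊤ | prev 3 | push {}
  [4] u=3 | in ⊤ | out ⊤ | prev ⊥ | push {}
  [5] u=4 | in ⊥ | out 3 | ==
  [6] u=5 | in 6 | out ⊤ | prev 0 | push {0,3}
  [7] u=6 | in ⊤ | out ⊤ | prev ⊥ | push {}
  [8] u=0 | in ⊤ | out ⊤ | prev 6 | push {2,5,6}
  [9] u=3 | in ⊤ | out ⊤ | ==
  [10] u=2 | in ⊤ | out ⊤ | ==
  [11] u=5 | in ⊤ | out ⊤ | ==
  [12] u=6 | in ⊤ | out ⊤ | ==

Converged values:
  [0] ⊤
  [1] 3
  [2] ⊤
  [3] ⊤
  [4] 3
  [5] ⊤
  [6] ⊤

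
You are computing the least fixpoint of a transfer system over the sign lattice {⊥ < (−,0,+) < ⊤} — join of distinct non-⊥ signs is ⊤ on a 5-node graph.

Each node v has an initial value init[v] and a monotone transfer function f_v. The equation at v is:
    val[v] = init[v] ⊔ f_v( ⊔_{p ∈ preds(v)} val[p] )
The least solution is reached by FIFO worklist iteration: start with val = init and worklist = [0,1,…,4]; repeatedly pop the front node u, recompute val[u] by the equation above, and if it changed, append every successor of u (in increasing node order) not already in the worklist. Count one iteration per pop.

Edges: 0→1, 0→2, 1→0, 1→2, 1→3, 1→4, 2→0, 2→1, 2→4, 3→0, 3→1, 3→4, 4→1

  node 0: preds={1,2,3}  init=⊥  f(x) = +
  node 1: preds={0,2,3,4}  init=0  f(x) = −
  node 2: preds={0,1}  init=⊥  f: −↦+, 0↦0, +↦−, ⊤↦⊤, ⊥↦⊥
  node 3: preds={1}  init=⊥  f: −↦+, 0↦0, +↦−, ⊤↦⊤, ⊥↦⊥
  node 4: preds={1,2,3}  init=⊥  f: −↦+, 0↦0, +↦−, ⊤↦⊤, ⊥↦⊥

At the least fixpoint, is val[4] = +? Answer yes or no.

Trace (7 dequeues):
  [1] u=0 | in 0 | out + | prev ⊥ | push {}
  [2] u=1 | in + | out ⊤ | prev 0 | push {0}
  [3] u=2 | in ⊤ | out ⊤ | prev ⊥ | push {1}
  [4] u=3 | in ⊤ | out ⊤ | prev ⊥ | push {}
  [5] u=4 | in ⊤ | out ⊤ | prev ⊥ | push {}
  [6] u=0 | in ⊤ | out + | ==
  [7] u=1 | in ⊤ | out ⊤ | ==

Converged values:
  [0] +
  [1] ⊤
  [2] ⊤
  [3] ⊤
  [4] ⊤

no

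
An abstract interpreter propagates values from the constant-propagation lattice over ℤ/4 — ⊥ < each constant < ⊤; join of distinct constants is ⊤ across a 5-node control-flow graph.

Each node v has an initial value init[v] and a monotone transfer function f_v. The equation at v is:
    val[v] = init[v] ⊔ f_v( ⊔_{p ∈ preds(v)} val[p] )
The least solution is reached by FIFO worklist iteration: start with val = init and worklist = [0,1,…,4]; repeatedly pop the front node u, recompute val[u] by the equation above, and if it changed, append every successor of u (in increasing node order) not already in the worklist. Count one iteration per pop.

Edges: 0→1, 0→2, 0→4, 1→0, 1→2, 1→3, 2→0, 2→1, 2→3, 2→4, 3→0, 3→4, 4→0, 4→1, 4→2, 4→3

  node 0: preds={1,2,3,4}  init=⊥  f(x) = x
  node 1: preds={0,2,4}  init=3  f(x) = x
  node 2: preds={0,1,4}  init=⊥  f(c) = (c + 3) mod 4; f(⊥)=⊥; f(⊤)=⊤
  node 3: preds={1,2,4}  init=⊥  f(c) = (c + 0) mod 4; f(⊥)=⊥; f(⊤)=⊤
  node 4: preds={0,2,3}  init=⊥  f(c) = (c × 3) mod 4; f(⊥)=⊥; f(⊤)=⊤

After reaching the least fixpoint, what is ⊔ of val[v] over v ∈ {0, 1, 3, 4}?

Trace (12 dequeues):
  [1] u=0 | in 3 | out 3 | prev ⊥ | push {}
  [2] u=1 | in 3 | out 3 | ==
  [3] u=2 | in 3 | out 2 | prev ⊥ | push {0,1}
  [4] u=3 | in ⊤ | out ⊤ | prev ⊥ | push {}
  [5] u=4 | in ⊤ | out ⊤ | prev ⊥ | push {2,3}
  [6] u=0 | in ⊤ | out ⊤ | prev 3 | push {4}
  [7] u=1 | in ⊤ | out ⊤ | prev 3 | push {0}
  [8] u=2 | in ⊤ | out ⊤ | prev 2 | push {1}
  [9] u=3 | in ⊤ | out ⊤ | ==
  [10] u=4 | in ⊤ | out ⊤ | ==
  [11] u=0 | in ⊤ | out ⊤ | ==
  [12] u=1 | in ⊤ | out ⊤ | ==

Converged values:
  [0] ⊤
  [1] ⊤
  [2] ⊤
  [3] ⊤
  [4] ⊤

⊤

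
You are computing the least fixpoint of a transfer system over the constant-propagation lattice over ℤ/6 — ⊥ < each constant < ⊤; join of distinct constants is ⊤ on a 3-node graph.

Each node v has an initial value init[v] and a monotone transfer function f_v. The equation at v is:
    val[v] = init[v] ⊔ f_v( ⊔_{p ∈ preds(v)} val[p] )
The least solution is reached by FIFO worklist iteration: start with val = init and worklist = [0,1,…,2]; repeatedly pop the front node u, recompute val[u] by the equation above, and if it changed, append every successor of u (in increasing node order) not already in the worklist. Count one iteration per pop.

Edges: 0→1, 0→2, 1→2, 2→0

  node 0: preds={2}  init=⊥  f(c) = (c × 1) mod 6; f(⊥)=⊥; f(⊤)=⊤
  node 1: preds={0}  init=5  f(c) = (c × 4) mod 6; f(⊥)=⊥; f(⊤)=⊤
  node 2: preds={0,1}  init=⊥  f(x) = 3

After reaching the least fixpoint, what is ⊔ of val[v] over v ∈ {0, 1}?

⊤

Iteration log — 6 steps:
  step 1. node 0  ⊔preds=⊥  new=⊥  stable
  step 2. node 1  ⊔preds=⊥  new=5  stable
  step 3. node 2  ⊔preds=5  new=3  old=⊥  +wl: 0
  step 4. node 0  ⊔preds=3  new=3  old=⊥  +wl: 1,2
  step 5. node 1  ⊔preds=3  new=⊤  old=5  +wl: 
  step 6. node 2  ⊔preds=⊤  new=3  stable

Least fixpoint reached:
  node 0: 3
  node 1: ⊤
  node 2: 3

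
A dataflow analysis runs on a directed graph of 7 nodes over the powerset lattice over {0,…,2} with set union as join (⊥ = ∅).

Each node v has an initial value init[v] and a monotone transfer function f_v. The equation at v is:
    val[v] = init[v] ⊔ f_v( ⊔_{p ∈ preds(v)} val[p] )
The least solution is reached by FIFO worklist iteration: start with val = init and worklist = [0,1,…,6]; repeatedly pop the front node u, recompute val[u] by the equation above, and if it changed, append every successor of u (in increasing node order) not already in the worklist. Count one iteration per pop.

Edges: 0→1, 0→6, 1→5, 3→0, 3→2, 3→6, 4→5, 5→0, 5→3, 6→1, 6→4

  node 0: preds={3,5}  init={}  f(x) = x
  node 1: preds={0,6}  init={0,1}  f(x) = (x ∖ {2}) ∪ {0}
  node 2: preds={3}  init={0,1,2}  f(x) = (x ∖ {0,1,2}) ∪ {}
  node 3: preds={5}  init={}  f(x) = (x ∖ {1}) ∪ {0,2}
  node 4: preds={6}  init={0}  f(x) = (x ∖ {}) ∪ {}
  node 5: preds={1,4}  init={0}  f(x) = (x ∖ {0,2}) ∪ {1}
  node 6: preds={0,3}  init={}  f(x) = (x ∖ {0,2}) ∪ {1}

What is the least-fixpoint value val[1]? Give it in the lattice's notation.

{0,1}

Iteration log — 14 steps:
  step 1. node 0  ⊔preds={0}  new={0}  old={}  +wl: 
  step 2. node 1  ⊔preds={0}  new={0,1}  stable
  step 3. node 2  ⊔preds={}  new={0,1,2}  stable
  step 4. node 3  ⊔preds={0}  new={0,2}  old={}  +wl: 0,2
  step 5. node 4  ⊔preds={}  new={0}  stable
  step 6. node 5  ⊔preds={0,1}  new={0,1}  old={0}  +wl: 3
  step 7. node 6  ⊔preds={0,2}  new={1}  old={}  +wl: 1,4
  step 8. node 0  ⊔preds={0,1,2}  new={0,1,2}  old={0}  +wl: 6
  step 9. node 2  ⊔preds={0,2}  new={0,1,2}  stable
  step 10. node 3  ⊔preds={0,1}  new={0,2}  stable
  step 11. node 1  ⊔preds={0,1,2}  new={0,1}  stable
  step 12. node 4  ⊔preds={1}  new={0,1}  old={0}  +wl: 5
  step 13. node 6  ⊔preds={0,1,2}  new={1}  stable
  step 14. node 5  ⊔preds={0,1}  new={0,1}  stable

Least fixpoint reached:
  node 0: {0,1,2}
  node 1: {0,1}
  node 2: {0,1,2}
  node 3: {0,2}
  node 4: {0,1}
  node 5: {0,1}
  node 6: {1}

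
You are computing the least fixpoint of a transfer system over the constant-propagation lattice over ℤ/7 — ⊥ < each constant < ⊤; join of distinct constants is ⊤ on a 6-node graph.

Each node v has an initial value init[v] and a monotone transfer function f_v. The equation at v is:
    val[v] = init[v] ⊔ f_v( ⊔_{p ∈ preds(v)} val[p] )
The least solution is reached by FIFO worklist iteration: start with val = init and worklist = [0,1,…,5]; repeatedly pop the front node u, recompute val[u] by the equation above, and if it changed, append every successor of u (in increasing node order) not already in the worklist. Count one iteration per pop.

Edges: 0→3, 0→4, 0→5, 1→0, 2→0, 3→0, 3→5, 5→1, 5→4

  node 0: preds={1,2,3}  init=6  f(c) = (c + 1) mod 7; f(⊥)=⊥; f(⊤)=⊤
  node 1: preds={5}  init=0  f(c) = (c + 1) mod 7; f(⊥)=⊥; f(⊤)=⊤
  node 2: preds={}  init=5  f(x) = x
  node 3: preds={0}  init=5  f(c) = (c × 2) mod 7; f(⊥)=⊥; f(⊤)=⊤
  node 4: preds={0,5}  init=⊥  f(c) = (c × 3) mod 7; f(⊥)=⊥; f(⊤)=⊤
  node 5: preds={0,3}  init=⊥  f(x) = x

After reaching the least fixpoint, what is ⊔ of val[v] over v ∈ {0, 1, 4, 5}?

⊤

Trace (10 dequeues):
  [1] u=0 | in ⊤ | out ⊤ | prev 6 | push {}
  [2] u=1 | in ⊥ | out 0 | ==
  [3] u=2 | in ⊥ | out 5 | ==
  [4] u=3 | in ⊤ | out ⊤ | prev 5 | push {0}
  [5] u=4 | in ⊤ | out ⊤ | prev ⊥ | push {}
  [6] u=5 | in ⊤ | out ⊤ | prev ⊥ | push {1,4}
  [7] u=0 | in ⊤ | out ⊤ | ==
  [8] u=1 | in ⊤ | out ⊤ | prev 0 | push {0}
  [9] u=4 | in ⊤ | out ⊤ | ==
  [10] u=0 | in ⊤ | out ⊤ | ==

Converged values:
  [0] ⊤
  [1] ⊤
  [2] 5
  [3] ⊤
  [4] ⊤
  [5] ⊤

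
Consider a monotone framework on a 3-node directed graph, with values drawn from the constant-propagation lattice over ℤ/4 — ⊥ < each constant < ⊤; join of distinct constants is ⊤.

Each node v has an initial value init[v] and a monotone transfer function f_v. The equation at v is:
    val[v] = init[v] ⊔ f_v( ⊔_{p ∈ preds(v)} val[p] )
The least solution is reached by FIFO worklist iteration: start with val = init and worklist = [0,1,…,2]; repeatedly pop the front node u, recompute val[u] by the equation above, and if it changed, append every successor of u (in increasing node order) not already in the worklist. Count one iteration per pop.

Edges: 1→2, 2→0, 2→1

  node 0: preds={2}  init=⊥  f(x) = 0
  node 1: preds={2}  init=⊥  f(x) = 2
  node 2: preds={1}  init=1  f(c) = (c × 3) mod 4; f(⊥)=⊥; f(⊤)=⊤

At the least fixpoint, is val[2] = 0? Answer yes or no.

Trace (5 dequeues):
  [1] u=0 | in 1 | out 0 | prev ⊥ | push {}
  [2] u=1 | in 1 | out 2 | prev ⊥ | push {}
  [3] u=2 | in 2 | out ⊤ | prev 1 | push {0,1}
  [4] u=0 | in ⊤ | out 0 | ==
  [5] u=1 | in ⊤ | out 2 | ==

Converged values:
  [0] 0
  [1] 2
  [2] ⊤

no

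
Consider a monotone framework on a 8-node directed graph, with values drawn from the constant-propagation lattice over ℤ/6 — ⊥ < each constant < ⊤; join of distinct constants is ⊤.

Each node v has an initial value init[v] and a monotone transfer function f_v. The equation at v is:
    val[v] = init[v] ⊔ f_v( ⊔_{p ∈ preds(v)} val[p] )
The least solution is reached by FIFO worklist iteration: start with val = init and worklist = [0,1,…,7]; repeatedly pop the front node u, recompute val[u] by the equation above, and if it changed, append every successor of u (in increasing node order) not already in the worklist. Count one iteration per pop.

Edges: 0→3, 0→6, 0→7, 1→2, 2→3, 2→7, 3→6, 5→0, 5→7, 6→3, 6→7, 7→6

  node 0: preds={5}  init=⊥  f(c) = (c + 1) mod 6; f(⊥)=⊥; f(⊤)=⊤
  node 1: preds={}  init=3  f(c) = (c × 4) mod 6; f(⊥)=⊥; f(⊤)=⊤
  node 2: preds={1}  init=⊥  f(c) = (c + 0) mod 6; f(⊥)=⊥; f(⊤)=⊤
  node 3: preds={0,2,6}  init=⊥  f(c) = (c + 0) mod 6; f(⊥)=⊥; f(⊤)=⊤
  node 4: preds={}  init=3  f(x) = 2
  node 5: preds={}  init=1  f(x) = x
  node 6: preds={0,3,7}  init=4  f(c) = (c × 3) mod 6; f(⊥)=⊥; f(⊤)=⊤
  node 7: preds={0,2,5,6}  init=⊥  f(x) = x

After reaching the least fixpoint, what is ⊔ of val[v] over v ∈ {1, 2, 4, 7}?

⊤

Iteration log — 10 steps:
  step 1. node 0  ⊔preds=1  new=2  old=⊥  +wl: 
  step 2. node 1  ⊔preds=⊥  new=3  stable
  step 3. node 2  ⊔preds=3  new=3  old=⊥  +wl: 
  step 4. node 3  ⊔preds=⊤  new=⊤  old=⊥  +wl: 
  step 5. node 4  ⊔preds=⊥  new=⊤  old=3  +wl: 
  step 6. node 5  ⊔preds=⊥  new=1  stable
  step 7. node 6  ⊔preds=⊤  new=⊤  old=4  +wl: 3
  step 8. node 7  ⊔preds=⊤  new=⊤  old=⊥  +wl: 6
  step 9. node 3  ⊔preds=⊤  new=⊤  stable
  step 10. node 6  ⊔preds=⊤  new=⊤  stable

Least fixpoint reached:
  node 0: 2
  node 1: 3
  node 2: 3
  node 3: ⊤
  node 4: ⊤
  node 5: 1
  node 6: ⊤
  node 7: ⊤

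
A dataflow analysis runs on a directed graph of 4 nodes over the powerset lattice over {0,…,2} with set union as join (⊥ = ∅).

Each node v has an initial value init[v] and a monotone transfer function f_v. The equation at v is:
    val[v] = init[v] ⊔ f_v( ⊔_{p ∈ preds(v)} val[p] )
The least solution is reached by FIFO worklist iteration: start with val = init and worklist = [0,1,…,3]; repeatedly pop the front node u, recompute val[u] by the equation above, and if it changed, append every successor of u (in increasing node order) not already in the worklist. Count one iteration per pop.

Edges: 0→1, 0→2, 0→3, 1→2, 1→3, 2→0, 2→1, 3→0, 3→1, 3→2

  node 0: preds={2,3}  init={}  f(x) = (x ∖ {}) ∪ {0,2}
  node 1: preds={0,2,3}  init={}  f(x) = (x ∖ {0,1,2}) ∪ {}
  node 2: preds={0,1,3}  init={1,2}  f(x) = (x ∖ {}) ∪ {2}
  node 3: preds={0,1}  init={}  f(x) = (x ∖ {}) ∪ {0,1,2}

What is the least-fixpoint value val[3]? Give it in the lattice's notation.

{0,1,2}

Trace (7 dequeues):
  [1] u=0 | in {1,2} | out {0,1,2} | prev {} | push {}
  [2] u=1 | in {0,1,2} | out {} | ==
  [3] u=2 | in {0,1,2} | out {0,1,2} | prev {1,2} | push {0,1}
  [4] u=3 | in {0,1,2} | out {0,1,2} | prev {} | push {2}
  [5] u=0 | in {0,1,2} | out {0,1,2} | ==
  [6] u=1 | in {0,1,2} | out {} | ==
  [7] u=2 | in {0,1,2} | out {0,1,2} | ==

Converged values:
  [0] {0,1,2}
  [1] {}
  [2] {0,1,2}
  [3] {0,1,2}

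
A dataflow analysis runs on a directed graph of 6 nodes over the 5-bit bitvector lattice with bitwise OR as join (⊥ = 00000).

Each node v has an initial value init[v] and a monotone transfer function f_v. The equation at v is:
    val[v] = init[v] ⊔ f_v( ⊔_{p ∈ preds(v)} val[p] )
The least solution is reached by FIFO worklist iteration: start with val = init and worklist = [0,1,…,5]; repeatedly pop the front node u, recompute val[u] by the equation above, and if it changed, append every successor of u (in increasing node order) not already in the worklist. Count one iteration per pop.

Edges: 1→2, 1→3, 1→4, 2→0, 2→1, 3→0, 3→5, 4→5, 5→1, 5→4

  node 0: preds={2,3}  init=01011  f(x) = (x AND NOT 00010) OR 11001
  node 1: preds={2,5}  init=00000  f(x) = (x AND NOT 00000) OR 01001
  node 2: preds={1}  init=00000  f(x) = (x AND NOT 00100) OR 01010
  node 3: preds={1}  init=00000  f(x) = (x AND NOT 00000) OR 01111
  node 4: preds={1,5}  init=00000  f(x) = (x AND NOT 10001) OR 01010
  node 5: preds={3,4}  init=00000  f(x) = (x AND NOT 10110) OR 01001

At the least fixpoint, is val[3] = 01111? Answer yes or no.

Iteration log — 11 steps:
  step 1. node 0  ⊔preds=00000  new=11011  old=01011  +wl: 
  step 2. node 1  ⊔preds=00000  new=01001  old=00000  +wl: 
  step 3. node 2  ⊔preds=01001  new=01011  old=00000  +wl: 0,1
  step 4. node 3  ⊔preds=01001  new=01111  old=00000  +wl: 
  step 5. node 4  ⊔preds=01001  new=01010  old=00000  +wl: 
  step 6. node 5  ⊔preds=01111  new=01001  old=00000  +wl: 4
  step 7. node 0  ⊔preds=01111  new=11111  old=11011  +wl: 
  step 8. node 1  ⊔preds=01011  new=01011  old=01001  +wl: 2,3
  step 9. node 4  ⊔preds=01011  new=01010  stable
  step 10. node 2  ⊔preds=01011  new=01011  stable
  step 11. node 3  ⊔preds=01011  new=01111  stable

Least fixpoint reached:
  node 0: 11111
  node 1: 01011
  node 2: 01011
  node 3: 01111
  node 4: 01010
  node 5: 01001

yes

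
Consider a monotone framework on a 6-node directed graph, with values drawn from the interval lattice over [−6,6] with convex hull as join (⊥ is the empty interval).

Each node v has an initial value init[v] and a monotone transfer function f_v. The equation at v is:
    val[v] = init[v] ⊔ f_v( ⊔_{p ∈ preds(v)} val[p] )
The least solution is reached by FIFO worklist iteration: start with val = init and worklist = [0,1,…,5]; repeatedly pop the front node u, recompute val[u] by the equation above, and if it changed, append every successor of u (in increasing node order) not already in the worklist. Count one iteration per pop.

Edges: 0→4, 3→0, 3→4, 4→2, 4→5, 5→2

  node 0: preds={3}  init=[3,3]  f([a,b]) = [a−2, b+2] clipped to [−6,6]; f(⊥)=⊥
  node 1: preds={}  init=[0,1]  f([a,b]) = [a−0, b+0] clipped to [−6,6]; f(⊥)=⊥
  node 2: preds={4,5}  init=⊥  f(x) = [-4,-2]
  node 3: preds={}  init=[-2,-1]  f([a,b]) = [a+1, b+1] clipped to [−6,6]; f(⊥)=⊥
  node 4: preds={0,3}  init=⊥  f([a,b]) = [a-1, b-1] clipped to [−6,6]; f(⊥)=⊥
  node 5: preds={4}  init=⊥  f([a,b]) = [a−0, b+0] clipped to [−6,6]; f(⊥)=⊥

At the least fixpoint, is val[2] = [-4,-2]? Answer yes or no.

yes

Worklist (7 pops):
  #1 pop 0: in=[-2,-1] → [-4,3] (was [3,3]); enqueue []
  #2 pop 1: in=⊥ → [0,1] (no change)
  #3 pop 2: in=⊥ → [-4,-2] (was ⊥); enqueue []
  #4 pop 3: in=⊥ → [-2,-1] (no change)
  #5 pop 4: in=[-4,3] → [-5,2] (was ⊥); enqueue [2]
  #6 pop 5: in=[-5,2] → [-5,2] (was ⊥); enqueue []
  #7 pop 2: in=[-5,2] → [-4,-2] (no change)

Fixpoint:
  val[0] = [-4,3]
  val[1] = [0,1]
  val[2] = [-4,-2]
  val[3] = [-2,-1]
  val[4] = [-5,2]
  val[5] = [-5,2]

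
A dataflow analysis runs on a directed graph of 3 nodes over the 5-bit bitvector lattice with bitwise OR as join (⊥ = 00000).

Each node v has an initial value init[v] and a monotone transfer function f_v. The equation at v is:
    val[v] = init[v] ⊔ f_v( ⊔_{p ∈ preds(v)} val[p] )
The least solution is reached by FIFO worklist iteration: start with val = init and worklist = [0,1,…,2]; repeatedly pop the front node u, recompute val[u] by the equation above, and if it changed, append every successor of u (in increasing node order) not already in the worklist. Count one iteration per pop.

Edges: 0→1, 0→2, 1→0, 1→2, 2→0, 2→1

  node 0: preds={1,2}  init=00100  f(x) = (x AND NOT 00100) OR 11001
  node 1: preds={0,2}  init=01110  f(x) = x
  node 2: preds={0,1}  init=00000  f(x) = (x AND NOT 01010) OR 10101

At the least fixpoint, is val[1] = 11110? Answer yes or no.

no

Trace (5 dequeues):
  [1] u=0 | in 01110 | out 11111 | prev 00100 | push {}
  [2] u=1 | in 11111 | out 11111 | prev 01110 | push {0}
  [3] u=2 | in 11111 | out 10101 | prev 00000 | push {1}
  [4] u=0 | in 11111 | out 11111 | ==
  [5] u=1 | in 11111 | out 11111 | ==

Converged values:
  [0] 11111
  [1] 11111
  [2] 10101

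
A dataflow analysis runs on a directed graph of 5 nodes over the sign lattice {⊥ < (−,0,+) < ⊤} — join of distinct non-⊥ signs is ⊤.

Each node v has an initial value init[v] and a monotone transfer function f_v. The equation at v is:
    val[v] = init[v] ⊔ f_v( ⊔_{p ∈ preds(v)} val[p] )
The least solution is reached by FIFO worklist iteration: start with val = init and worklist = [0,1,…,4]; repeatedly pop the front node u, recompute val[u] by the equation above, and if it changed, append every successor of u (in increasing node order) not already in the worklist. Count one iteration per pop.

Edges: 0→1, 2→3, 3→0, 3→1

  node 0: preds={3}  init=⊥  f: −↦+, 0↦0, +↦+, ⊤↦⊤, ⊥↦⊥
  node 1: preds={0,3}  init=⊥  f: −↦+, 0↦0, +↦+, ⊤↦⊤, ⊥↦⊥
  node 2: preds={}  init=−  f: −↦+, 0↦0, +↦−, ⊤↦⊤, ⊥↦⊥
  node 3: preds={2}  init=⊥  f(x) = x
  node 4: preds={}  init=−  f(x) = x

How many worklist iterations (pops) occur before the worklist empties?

Iteration log — 7 steps:
  step 1. node 0  ⊔preds=⊥  new=⊥  stable
  step 2. node 1  ⊔preds=⊥  new=⊥  stable
  step 3. node 2  ⊔preds=⊥  new=−  stable
  step 4. node 3  ⊔preds=−  new=−  old=⊥  +wl: 0,1
  step 5. node 4  ⊔preds=⊥  new=−  stable
  step 6. node 0  ⊔preds=−  new=+  old=⊥  +wl: 
  step 7. node 1  ⊔preds=⊤  new=⊤  old=⊥  +wl: 

Least fixpoint reached:
  node 0: +
  node 1: ⊤
  node 2: −
  node 3: −
  node 4: −

7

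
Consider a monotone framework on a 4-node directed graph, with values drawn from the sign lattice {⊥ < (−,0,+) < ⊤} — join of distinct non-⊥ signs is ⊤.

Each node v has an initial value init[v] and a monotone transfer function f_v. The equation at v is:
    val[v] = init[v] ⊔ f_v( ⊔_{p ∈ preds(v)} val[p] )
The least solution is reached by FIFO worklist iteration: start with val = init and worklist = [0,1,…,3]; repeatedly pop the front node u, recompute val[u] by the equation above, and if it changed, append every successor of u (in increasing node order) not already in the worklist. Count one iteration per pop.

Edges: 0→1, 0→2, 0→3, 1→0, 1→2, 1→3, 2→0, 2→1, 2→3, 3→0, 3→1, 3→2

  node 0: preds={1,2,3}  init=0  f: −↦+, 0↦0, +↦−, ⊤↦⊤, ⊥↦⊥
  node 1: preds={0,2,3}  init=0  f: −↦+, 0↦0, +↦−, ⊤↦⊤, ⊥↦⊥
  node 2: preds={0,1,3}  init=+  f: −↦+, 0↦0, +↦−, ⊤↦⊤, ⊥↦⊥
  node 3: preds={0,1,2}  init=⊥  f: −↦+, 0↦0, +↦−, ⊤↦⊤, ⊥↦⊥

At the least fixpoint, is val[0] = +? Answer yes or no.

Worklist (7 pops):
  #1 pop 0: in=⊤ → ⊤ (was 0); enqueue []
  #2 pop 1: in=⊤ → ⊤ (was 0); enqueue [0]
  #3 pop 2: in=⊤ → ⊤ (was +); enqueue [1]
  #4 pop 3: in=⊤ → ⊤ (was ⊥); enqueue [2]
  #5 pop 0: in=⊤ → ⊤ (no change)
  #6 pop 1: in=⊤ → ⊤ (no change)
  #7 pop 2: in=⊤ → ⊤ (no change)

Fixpoint:
  val[0] = ⊤
  val[1] = ⊤
  val[2] = ⊤
  val[3] = ⊤

no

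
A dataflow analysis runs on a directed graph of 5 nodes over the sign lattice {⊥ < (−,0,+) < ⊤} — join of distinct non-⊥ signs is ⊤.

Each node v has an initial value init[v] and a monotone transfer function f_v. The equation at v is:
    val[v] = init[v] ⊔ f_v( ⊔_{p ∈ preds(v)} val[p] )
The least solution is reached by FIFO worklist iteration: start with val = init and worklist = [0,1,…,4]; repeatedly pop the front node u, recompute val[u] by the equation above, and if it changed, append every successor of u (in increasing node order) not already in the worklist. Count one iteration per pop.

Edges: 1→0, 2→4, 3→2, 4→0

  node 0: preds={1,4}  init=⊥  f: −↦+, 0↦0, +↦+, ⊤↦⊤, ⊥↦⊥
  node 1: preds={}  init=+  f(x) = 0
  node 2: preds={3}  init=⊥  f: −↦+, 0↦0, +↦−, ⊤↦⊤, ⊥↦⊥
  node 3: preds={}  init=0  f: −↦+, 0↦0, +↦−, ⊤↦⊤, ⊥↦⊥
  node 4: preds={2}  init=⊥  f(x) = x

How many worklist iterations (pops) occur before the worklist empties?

Iteration log — 6 steps:
  step 1. node 0  ⊔preds=+  new=+  old=⊥  +wl: 
  step 2. node 1  ⊔preds=⊥  new=⊤  old=+  +wl: 0
  step 3. node 2  ⊔preds=0  new=0  old=⊥  +wl: 
  step 4. node 3  ⊔preds=⊥  new=0  stable
  step 5. node 4  ⊔preds=0  new=0  old=⊥  +wl: 
  step 6. node 0  ⊔preds=⊤  new=⊤  old=+  +wl: 

Least fixpoint reached:
  node 0: ⊤
  node 1: ⊤
  node 2: 0
  node 3: 0
  node 4: 0

6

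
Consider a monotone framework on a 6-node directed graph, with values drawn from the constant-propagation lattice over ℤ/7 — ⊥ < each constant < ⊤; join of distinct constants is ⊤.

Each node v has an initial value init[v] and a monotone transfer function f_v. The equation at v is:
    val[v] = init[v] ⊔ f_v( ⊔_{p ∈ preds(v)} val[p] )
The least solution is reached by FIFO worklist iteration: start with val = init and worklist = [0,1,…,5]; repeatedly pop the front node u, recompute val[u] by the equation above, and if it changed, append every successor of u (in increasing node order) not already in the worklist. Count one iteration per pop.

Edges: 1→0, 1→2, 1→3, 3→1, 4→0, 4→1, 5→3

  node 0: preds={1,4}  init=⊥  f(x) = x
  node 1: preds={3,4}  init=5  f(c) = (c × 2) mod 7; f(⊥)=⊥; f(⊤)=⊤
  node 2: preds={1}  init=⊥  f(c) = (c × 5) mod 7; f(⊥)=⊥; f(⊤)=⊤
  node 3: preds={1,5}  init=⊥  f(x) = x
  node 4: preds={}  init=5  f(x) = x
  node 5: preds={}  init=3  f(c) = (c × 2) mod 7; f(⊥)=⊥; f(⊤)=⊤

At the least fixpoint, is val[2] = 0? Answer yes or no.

no

Iteration log — 8 steps:
  step 1. node 0  ⊔preds=5  new=5  old=⊥  +wl: 
  step 2. node 1  ⊔preds=5  new=⊤  old=5  +wl: 0
  step 3. node 2  ⊔preds=⊤  new=⊤  old=⊥  +wl: 
  step 4. node 3  ⊔preds=⊤  new=⊤  old=⊥  +wl: 1
  step 5. node 4  ⊔preds=⊥  new=5  stable
  step 6. node 5  ⊔preds=⊥  new=3  stable
  step 7. node 0  ⊔preds=⊤  new=⊤  old=5  +wl: 
  step 8. node 1  ⊔preds=⊤  new=⊤  stable

Least fixpoint reached:
  node 0: ⊤
  node 1: ⊤
  node 2: ⊤
  node 3: ⊤
  node 4: 5
  node 5: 3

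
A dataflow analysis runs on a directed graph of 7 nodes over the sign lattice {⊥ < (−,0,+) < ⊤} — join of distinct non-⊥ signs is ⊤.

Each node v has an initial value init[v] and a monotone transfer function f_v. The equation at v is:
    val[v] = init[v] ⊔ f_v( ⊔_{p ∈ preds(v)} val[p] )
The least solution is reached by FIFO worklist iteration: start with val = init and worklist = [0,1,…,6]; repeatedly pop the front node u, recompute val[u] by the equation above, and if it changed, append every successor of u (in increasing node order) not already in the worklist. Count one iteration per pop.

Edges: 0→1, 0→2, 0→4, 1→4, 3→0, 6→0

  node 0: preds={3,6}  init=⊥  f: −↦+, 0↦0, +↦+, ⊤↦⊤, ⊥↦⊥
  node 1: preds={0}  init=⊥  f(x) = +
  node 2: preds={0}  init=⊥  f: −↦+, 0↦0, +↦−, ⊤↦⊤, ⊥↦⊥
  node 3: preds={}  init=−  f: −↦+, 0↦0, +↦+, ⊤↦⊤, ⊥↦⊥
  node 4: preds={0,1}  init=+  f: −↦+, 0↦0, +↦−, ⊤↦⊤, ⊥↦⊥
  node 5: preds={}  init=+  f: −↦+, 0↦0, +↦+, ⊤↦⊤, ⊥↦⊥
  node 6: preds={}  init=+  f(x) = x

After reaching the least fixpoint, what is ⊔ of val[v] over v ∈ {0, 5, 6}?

Worklist (7 pops):
  #1 pop 0: in=⊤ → ⊤ (was ⊥); enqueue []
  #2 pop 1: in=⊤ → + (was ⊥); enqueue []
  #3 pop 2: in=⊤ → ⊤ (was ⊥); enqueue []
  #4 pop 3: in=⊥ → − (no change)
  #5 pop 4: in=⊤ → ⊤ (was +); enqueue []
  #6 pop 5: in=⊥ → + (no change)
  #7 pop 6: in=⊥ → + (no change)

Fixpoint:
  val[0] = ⊤
  val[1] = +
  val[2] = ⊤
  val[3] = −
  val[4] = ⊤
  val[5] = +
  val[6] = +

⊤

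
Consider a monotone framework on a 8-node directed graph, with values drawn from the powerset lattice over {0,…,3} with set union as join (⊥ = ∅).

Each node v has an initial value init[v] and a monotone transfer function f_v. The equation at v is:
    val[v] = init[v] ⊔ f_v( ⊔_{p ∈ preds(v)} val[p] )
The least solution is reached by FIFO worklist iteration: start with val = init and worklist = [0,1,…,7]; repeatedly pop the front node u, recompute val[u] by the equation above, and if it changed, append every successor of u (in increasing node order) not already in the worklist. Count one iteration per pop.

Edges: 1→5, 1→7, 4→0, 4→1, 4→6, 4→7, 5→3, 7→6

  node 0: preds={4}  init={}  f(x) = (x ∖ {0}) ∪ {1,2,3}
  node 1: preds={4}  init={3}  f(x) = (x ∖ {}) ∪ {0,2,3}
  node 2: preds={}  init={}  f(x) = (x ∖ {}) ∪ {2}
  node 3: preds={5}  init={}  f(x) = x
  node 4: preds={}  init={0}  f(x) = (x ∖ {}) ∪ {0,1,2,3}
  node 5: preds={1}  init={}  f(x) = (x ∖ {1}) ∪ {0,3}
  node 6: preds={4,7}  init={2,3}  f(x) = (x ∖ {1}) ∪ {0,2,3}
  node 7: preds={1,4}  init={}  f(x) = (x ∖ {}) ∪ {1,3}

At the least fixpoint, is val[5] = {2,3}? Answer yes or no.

Trace (14 dequeues):
  [1] u=0 | in {0} | out {1,2,3} | prev {} | push {}
  [2] u=1 | in {0} | out {0,2,3} | prev {3} | push {}
  [3] u=2 | in {} | out {2} | prev {} | push {}
  [4] u=3 | in {} | out {} | ==
  [5] u=4 | in {} | out {0,1,2,3} | prev {0} | push {0,1}
  [6] u=5 | in {0,2,3} | out {0,2,3} | prev {} | push {3}
  [7] u=6 | in {0,1,2,3} | out {0,2,3} | prev {2,3} | push {}
  [8] u=7 | in {0,1,2,3} | out {0,1,2,3} | prev {} | push {6}
  [9] u=0 | in {0,1,2,3} | out {1,2,3} | ==
  [10] u=1 | in {0,1,2,3} | out {0,1,2,3} | prev {0,2,3} | push {5,7}
  [11] u=3 | in {0,2,3} | out {0,2,3} | prev {} | push {}
  [12] u=6 | in {0,1,2,3} | out {0,2,3} | ==
  [13] u=5 | in {0,1,2,3} | out {0,2,3} | ==
  [14] u=7 | in {0,1,2,3} | out {0,1,2,3} | ==

Converged values:
  [0] {1,2,3}
  [1] {0,1,2,3}
  [2] {2}
  [3] {0,2,3}
  [4] {0,1,2,3}
  [5] {0,2,3}
  [6] {0,2,3}
  [7] {0,1,2,3}

no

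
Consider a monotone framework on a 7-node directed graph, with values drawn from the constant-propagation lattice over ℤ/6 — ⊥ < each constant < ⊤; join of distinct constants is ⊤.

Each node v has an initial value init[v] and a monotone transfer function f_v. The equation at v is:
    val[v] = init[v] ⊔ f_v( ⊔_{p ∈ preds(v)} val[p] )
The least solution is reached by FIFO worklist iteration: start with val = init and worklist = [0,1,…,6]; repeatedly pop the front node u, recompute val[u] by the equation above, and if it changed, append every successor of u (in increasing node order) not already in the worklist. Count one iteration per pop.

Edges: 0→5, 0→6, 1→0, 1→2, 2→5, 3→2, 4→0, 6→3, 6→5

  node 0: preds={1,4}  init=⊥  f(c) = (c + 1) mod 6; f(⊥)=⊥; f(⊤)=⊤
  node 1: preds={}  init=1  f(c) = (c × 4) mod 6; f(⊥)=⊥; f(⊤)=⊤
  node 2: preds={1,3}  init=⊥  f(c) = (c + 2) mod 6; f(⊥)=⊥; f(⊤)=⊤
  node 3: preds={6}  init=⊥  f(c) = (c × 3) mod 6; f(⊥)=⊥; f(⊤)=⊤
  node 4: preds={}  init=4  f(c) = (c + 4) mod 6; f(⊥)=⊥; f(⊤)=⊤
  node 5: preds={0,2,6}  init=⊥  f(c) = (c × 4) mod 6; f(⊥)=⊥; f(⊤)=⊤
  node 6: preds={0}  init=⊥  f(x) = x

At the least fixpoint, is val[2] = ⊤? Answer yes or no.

Worklist (11 pops):
  #1 pop 0: in=⊤ → ⊤ (was ⊥); enqueue []
  #2 pop 1: in=⊥ → 1 (no change)
  #3 pop 2: in=1 → 3 (was ⊥); enqueue []
  #4 pop 3: in=⊥ → ⊥ (no change)
  #5 pop 4: in=⊥ → 4 (no change)
  #6 pop 5: in=⊤ → ⊤ (was ⊥); enqueue []
  #7 pop 6: in=⊤ → ⊤ (was ⊥); enqueue [3,5]
  #8 pop 3: in=⊤ → ⊤ (was ⊥); enqueue [2]
  #9 pop 5: in=⊤ → ⊤ (no change)
  #10 pop 2: in=⊤ → ⊤ (was 3); enqueue [5]
  #11 pop 5: in=⊤ → ⊤ (no change)

Fixpoint:
  val[0] = ⊤
  val[1] = 1
  val[2] = ⊤
  val[3] = ⊤
  val[4] = 4
  val[5] = ⊤
  val[6] = ⊤

yes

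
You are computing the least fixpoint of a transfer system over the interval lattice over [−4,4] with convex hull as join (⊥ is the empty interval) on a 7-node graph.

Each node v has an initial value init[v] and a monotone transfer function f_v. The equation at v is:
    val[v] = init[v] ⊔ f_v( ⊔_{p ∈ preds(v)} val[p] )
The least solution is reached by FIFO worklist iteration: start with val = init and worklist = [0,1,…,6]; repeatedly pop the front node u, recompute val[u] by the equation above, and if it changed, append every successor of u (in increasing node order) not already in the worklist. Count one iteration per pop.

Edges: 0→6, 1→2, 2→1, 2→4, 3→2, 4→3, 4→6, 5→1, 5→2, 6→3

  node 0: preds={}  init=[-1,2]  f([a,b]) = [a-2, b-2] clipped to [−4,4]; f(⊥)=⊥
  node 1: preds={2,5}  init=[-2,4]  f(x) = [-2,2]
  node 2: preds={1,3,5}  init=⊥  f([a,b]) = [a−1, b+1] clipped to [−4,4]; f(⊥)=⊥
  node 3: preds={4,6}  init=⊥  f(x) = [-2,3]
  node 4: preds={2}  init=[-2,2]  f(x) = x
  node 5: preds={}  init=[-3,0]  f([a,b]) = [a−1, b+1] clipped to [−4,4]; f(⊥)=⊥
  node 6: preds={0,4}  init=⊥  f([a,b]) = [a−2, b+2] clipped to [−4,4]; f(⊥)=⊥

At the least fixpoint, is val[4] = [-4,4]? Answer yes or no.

yes

Trace (10 dequeues):
  [1] u=0 | in ⊥ | out [-1,2] | ==
  [2] u=1 | in [-3,0] | out [-2,4] | ==
  [3] u=2 | in [-3,4] | out [-4,4] | prev ⊥ | push {1}
  [4] u=3 | in [-2,2] | out [-2,3] | prev ⊥ | push {2}
  [5] u=4 | in [-4,4] | out [-4,4] | prev [-2,2] | push {3}
  [6] u=5 | in ⊥ | out [-3,0] | ==
  [7] u=6 | in [-4,4] | out [-4,4] | prev ⊥ | push {}
  [8] u=1 | in [-4,4] | out [-2,4] | ==
  [9] u=2 | in [-3,4] | out [-4,4] | ==
  [10] u=3 | in [-4,4] | out [-2,3] | ==

Converged values:
  [0] [-1,2]
  [1] [-2,4]
  [2] [-4,4]
  [3] [-2,3]
  [4] [-4,4]
  [5] [-3,0]
  [6] [-4,4]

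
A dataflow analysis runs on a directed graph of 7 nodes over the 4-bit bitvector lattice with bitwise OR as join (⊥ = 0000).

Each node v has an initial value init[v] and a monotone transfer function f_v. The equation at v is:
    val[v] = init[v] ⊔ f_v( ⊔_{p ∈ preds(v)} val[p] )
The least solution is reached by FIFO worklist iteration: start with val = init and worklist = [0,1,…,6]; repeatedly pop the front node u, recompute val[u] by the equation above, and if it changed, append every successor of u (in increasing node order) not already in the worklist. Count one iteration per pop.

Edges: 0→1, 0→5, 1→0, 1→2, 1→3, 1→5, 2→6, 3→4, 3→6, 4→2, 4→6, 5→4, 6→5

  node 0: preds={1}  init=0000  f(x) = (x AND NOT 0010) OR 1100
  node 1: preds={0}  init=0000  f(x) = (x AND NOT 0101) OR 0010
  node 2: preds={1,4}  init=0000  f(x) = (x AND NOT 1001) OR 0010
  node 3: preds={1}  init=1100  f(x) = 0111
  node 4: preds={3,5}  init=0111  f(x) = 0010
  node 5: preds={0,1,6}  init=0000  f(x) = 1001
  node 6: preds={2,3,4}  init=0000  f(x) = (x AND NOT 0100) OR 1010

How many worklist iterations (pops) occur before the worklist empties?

Worklist (10 pops):
  #1 pop 0: in=0000 → 1100 (was 0000); enqueue []
  #2 pop 1: in=1100 → 1010 (was 0000); enqueue [0]
  #3 pop 2: in=1111 → 0110 (was 0000); enqueue []
  #4 pop 3: in=1010 → 1111 (was 1100); enqueue []
  #5 pop 4: in=1111 → 0111 (no change)
  #6 pop 5: in=1110 → 1001 (was 0000); enqueue [4]
  #7 pop 6: in=1111 → 1011 (was 0000); enqueue [5]
  #8 pop 0: in=1010 → 1100 (no change)
  #9 pop 4: in=1111 → 0111 (no change)
  #10 pop 5: in=1111 → 1001 (no change)

Fixpoint:
  val[0] = 1100
  val[1] = 1010
  val[2] = 0110
  val[3] = 1111
  val[4] = 0111
  val[5] = 1001
  val[6] = 1011

10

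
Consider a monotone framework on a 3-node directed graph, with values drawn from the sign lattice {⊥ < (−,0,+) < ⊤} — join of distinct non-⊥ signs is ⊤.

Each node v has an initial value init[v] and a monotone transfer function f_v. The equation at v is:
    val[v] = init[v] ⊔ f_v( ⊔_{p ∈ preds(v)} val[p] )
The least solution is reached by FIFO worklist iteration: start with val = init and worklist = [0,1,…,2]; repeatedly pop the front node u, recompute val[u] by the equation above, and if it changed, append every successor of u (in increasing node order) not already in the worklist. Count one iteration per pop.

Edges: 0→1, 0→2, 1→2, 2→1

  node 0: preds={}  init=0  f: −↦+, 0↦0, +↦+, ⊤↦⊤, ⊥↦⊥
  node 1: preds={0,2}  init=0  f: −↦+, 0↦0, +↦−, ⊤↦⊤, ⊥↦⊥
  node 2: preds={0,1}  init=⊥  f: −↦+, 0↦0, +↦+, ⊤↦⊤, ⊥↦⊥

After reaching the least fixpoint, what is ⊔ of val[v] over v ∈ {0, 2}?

Iteration log — 4 steps:
  step 1. node 0  ⊔preds=⊥  new=0  stable
  step 2. node 1  ⊔preds=0  new=0  stable
  step 3. node 2  ⊔preds=0  new=0  old=⊥  +wl: 1
  step 4. node 1  ⊔preds=0  new=0  stable

Least fixpoint reached:
  node 0: 0
  node 1: 0
  node 2: 0

0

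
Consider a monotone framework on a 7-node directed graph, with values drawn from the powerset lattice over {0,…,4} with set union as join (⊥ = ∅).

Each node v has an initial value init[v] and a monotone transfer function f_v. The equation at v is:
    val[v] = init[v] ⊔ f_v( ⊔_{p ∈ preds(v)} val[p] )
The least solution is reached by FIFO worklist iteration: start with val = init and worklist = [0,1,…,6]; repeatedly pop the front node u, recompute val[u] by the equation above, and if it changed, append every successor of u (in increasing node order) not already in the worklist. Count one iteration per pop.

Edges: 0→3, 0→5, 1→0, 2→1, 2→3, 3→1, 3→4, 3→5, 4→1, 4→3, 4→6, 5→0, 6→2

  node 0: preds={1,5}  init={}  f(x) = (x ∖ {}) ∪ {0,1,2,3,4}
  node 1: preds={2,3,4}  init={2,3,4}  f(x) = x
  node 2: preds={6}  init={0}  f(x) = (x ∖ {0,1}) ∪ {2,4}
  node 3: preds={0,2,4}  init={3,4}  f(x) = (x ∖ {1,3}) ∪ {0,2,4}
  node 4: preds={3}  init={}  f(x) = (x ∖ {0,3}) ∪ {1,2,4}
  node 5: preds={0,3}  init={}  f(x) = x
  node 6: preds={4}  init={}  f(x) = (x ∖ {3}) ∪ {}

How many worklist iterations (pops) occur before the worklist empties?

12

Trace (12 dequeues):
  [1] u=0 | in {2,3,4} | out {0,1,2,3,4} | prev {} | push {}
  [2] u=1 | in {0,3,4} | out {0,2,3,4} | prev {2,3,4} | push {0}
  [3] u=2 | in {} | out {0,2,4} | prev {0} | push {1}
  [4] u=3 | in {0,1,2,3,4} | out {0,2,3,4} | prev {3,4} | push {}
  [5] u=4 | in {0,2,3,4} | out {1,2,4} | prev {} | push {3}
  [6] u=5 | in {0,1,2,3,4} | out {0,1,2,3,4} | prev {} | push {}
  [7] u=6 | in {1,2,4} | out {1,2,4} | prev {} | push {2}
  [8] u=0 | in {0,1,2,3,4} | out {0,1,2,3,4} | ==
  [9] u=1 | in {0,1,2,3,4} | out {0,1,2,3,4} | prev {0,2,3,4} | push {0}
  [10] u=3 | in {0,1,2,3,4} | out {0,2,3,4} | ==
  [11] u=2 | in {1,2,4} | out {0,2,4} | ==
  [12] u=0 | in {0,1,2,3,4} | out {0,1,2,3,4} | ==

Converged values:
  [0] {0,1,2,3,4}
  [1] {0,1,2,3,4}
  [2] {0,2,4}
  [3] {0,2,3,4}
  [4] {1,2,4}
  [5] {0,1,2,3,4}
  [6] {1,2,4}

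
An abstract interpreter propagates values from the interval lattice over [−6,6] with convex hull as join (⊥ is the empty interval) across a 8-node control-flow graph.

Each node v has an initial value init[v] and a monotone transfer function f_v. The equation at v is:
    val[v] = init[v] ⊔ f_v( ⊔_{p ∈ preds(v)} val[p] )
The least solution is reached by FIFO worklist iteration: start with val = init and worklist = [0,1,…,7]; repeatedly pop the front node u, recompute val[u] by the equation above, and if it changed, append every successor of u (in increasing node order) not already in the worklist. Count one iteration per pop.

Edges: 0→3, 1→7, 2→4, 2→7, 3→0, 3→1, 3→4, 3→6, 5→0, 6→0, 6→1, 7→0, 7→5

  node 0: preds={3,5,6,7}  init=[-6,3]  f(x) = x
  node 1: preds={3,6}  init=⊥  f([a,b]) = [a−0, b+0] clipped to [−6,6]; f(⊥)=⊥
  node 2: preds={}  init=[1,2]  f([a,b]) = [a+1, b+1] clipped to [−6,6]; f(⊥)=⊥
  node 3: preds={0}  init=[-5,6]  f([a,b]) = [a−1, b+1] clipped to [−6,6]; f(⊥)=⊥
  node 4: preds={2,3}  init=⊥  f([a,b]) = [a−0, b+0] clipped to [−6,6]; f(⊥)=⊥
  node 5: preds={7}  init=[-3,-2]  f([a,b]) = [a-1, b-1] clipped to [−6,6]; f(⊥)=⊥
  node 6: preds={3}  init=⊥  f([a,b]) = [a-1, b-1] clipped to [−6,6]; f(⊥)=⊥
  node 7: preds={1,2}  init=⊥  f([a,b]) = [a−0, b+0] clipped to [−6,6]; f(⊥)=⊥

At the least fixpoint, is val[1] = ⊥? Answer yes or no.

no

Trace (14 dequeues):
  [1] u=0 | in [-5,6] | out [-6,6] | prev [-6,3] | push {}
  [2] u=1 | in [-5,6] | out [-5,6] | prev ⊥ | push {}
  [3] u=2 | in ⊥ | out [1,2] | ==
  [4] u=3 | in [-6,6] | out [-6,6] | prev [-5,6] | push {0,1}
  [5] u=4 | in [-6,6] | out [-6,6] | prev ⊥ | push {}
  [6] u=5 | in ⊥ | out [-3,-2] | ==
  [7] u=6 | in [-6,6] | out [-6,5] | prev ⊥ | push {}
  [8] u=7 | in [-5,6] | out [-5,6] | prev ⊥ | push {5}
  [9] u=0 | in [-6,6] | out [-6,6] | ==
  [10] u=1 | in [-6,6] | out [-6,6] | prev [-5,6] | push {7}
  [11] u=5 | in [-5,6] | out [-6,5] | prev [-3,-2] | push {0}
  [12] u=7 | in [-6,6] | out [-6,6] | prev [-5,6] | push {5}
  [13] u=0 | in [-6,6] | out [-6,6] | ==
  [14] u=5 | in [-6,6] | out [-6,5] | ==

Converged values:
  [0] [-6,6]
  [1] [-6,6]
  [2] [1,2]
  [3] [-6,6]
  [4] [-6,6]
  [5] [-6,5]
  [6] [-6,5]
  [7] [-6,6]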